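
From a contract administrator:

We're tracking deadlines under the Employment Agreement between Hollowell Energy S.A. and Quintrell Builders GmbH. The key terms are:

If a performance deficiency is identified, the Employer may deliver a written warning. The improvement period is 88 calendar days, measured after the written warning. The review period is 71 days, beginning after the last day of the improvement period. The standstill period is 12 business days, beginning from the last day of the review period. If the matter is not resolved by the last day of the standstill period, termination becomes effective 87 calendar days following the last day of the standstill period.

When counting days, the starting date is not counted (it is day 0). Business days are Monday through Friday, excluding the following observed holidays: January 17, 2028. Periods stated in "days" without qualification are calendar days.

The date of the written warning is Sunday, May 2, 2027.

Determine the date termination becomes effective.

The last day of the improvement period: May 2, 2027 + 88 days = July 29, 2027.
The last day of the review period: July 29, 2027 + 71 days = October 8, 2027.
The last day of the standstill period: counting 12 business days from Friday, October 8, 2027 (Oct 11, Oct 12, Oct 13, Oct 14, …, Oct 22, Oct 25, Oct 26, skipping weekends) reaches Tuesday, October 26, 2027.
The date termination becomes effective: 87 calendar days after October 26, 2027 is January 21, 2028.

January 21, 2028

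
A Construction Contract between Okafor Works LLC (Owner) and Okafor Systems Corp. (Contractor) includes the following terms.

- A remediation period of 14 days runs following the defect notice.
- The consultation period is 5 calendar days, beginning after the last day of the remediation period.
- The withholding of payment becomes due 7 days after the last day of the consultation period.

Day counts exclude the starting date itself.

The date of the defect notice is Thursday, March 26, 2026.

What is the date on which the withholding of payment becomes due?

The last day of the remediation period: 14 calendar days after March 26, 2026 is April 9, 2026.
The last day of the consultation period: April 9, 2026 + 5 days = April 14, 2026.
Adding 7 calendar days to April 14, 2026 gives April 21, 2026, which is the date on which the withholding of payment becomes due.

April 21, 2026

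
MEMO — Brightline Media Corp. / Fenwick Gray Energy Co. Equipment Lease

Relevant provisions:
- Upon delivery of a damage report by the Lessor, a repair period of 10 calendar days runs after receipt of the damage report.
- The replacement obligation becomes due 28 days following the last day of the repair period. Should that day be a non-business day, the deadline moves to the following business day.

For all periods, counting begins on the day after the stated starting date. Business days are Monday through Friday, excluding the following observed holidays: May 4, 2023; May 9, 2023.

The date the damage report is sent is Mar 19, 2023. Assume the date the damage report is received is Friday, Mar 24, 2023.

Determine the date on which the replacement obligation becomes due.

The last day of the repair period: Mar 24, 2023 + 10 days = Apr 3, 2023.
Adding 28 calendar days to Apr 3, 2023 gives May 1, 2023, which is the date on which the replacement obligation becomes due. May 1, 2023 is a Monday and is not a listed holiday, so no roll-forward applies.

May 1, 2023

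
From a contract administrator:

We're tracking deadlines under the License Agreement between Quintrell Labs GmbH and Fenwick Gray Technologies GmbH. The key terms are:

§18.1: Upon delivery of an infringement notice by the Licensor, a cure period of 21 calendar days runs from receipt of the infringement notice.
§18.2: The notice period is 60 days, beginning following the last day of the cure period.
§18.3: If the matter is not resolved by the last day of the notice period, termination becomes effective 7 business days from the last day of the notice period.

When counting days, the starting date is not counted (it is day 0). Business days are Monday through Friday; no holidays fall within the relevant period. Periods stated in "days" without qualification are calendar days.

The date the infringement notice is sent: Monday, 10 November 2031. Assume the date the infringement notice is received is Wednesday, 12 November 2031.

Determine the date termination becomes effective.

10 February 2032

The last day of the cure period: 21 calendar days after 12 November 2031 is 3 December 2031.
Adding 60 calendar days to 3 December 2031 gives 1 February 2032, which is the last day of the notice period.
From Sunday, 1 February 2032, 7 business days (Feb 2, Feb 3, Feb 4, Feb 5, Feb 6, Feb 9, Feb 10, skipping weekends) brings us to Tuesday, 10 February 2032, which is the date termination becomes effective.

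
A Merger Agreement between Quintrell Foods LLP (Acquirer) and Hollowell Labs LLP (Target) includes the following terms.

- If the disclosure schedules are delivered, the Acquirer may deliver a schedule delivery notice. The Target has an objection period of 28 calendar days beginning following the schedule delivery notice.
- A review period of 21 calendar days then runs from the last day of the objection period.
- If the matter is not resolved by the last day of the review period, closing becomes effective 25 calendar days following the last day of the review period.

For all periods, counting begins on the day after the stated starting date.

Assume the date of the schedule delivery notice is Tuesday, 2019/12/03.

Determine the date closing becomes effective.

2020/02/15

The last day of the objection period: 2019/12/03 + 28 days = 2019/12/31.
The last day of the review period: 21 calendar days after 2019/12/31 is 2020/01/21.
The date closing becomes effective: 25 calendar days after 2020/01/21 is 2020/02/15.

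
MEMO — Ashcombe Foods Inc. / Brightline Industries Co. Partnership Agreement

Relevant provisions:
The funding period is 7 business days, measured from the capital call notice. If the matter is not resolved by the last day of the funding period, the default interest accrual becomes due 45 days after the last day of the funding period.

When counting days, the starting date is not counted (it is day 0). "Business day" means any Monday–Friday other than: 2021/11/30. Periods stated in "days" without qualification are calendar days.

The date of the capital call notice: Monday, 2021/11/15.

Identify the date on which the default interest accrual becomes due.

The last day of the funding period: counting 7 business days from Monday, 2021/11/15 (Nov 16, Nov 17, Nov 18, Nov 19, Nov 22, Nov 23, Nov 24, skipping weekends) reaches Wednesday, 2021/11/24.
Adding 45 calendar days to 2021/11/24 gives 2022/01/08, which is the date on which the default interest accrual becomes due.

2022/01/08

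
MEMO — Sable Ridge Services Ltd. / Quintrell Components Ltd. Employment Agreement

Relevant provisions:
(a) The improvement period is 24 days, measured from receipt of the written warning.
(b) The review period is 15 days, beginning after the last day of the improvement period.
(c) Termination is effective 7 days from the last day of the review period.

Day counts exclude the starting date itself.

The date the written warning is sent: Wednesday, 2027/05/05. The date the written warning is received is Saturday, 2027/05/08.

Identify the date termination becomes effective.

The last day of the improvement period: 2027/05/08 + 24 days = 2027/06/01.
The last day of the review period: 15 calendar days after 2027/06/01 is 2027/06/16.
The date termination becomes effective: 2027/06/16 + 7 days = 2027/06/23.

2027/06/23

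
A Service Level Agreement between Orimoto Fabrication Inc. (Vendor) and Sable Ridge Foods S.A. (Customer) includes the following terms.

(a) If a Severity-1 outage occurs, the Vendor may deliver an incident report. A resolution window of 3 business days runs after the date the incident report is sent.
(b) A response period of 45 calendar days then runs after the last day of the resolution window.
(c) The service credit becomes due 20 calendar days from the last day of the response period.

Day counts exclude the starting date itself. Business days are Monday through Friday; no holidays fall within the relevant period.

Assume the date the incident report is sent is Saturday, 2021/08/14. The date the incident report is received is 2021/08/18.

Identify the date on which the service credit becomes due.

From Saturday, 2021/08/14, 3 business days (Aug 16, Aug 17, Aug 18, skipping weekends) brings us to Wednesday, 2021/08/18, which is the last day of the resolution window.
The last day of the response period: 45 calendar days after 2021/08/18 is 2021/10/02.
The date on which the service credit becomes due: 2021/10/02 + 20 days = 2021/10/22.

2021/10/22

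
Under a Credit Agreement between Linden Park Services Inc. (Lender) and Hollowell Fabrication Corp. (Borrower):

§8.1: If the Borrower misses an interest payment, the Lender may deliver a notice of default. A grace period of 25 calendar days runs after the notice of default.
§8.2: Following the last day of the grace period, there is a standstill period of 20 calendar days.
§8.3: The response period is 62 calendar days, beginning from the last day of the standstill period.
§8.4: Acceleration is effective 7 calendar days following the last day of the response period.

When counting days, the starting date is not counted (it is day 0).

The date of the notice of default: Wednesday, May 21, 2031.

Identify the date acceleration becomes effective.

Sep 12, 2031

The last day of the grace period: May 21, 2031 + 25 days = Jun 15, 2031.
The last day of the standstill period: Jun 15, 2031 + 20 days = Jul 5, 2031.
The last day of the response period: Jul 5, 2031 + 62 days = Sep 5, 2031.
The date acceleration becomes effective: 7 calendar days after Sep 5, 2031 is Sep 12, 2031.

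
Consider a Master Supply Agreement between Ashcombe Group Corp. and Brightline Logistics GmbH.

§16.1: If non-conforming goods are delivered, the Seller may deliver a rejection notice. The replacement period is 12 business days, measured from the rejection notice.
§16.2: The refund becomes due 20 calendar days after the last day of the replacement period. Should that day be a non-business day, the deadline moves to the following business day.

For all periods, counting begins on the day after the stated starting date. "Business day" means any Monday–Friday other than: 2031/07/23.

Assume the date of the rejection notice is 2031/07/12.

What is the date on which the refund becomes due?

The last day of the replacement period: counting 12 business days from Saturday, 2031/07/12 (Jul 14, Jul 15, Jul 16, Jul 17, …, Jul 28, Jul 29, Jul 30, skipping weekends and the listed holiday on Jul 23) reaches Wednesday, 2031/07/30.
The date on which the refund becomes due: 2031/07/30 + 20 days = 2031/08/19. 2031/08/19 is a Tuesday and is not a listed holiday, so no roll-forward applies.

2031/08/19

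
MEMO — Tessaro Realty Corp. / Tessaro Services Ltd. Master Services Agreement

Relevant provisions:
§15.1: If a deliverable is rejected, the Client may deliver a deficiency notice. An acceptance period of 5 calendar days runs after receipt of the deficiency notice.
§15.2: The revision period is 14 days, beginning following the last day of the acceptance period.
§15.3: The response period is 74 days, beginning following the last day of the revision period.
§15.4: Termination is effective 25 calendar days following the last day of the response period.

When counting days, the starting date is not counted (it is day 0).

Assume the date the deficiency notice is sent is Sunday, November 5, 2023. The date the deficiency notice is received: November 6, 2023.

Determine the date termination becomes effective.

March 3, 2024

Adding 5 calendar days to November 6, 2023 gives November 11, 2023, which is the last day of the acceptance period.
Adding 14 calendar days to November 11, 2023 gives November 25, 2023, which is the last day of the revision period.
The last day of the response period: November 25, 2023 + 74 days = February 7, 2024.
Adding 25 calendar days to February 7, 2024 gives March 3, 2024, which is the date termination becomes effective.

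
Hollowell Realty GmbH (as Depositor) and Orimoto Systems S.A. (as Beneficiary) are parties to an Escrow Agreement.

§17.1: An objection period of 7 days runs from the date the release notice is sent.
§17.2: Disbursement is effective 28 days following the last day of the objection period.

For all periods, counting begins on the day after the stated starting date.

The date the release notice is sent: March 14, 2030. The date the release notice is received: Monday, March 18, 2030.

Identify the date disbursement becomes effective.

The last day of the objection period: 7 calendar days after March 14, 2030 is March 21, 2030.
The date disbursement becomes effective: 28 calendar days after March 21, 2030 is April 18, 2030.

April 18, 2030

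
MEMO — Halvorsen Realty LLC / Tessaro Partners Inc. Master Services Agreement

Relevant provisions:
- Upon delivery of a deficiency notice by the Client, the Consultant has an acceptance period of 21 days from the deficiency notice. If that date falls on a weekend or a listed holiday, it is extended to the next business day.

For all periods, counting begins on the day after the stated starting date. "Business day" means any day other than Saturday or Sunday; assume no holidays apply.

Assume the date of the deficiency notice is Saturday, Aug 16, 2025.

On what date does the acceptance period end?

The last day of the acceptance period: Aug 16, 2025 + 21 days = Sep 6, 2025. That falls on a Saturday, so it rolls to the next business day, Monday, Sep 8, 2025.

Sep 8, 2025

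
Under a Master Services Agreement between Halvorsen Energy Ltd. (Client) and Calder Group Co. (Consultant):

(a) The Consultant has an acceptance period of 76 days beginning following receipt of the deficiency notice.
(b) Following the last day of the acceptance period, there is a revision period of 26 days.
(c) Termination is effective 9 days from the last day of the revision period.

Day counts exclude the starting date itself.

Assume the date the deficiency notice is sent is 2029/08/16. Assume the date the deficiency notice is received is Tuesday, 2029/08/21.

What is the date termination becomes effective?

2029/12/10

The last day of the acceptance period: 2029/08/21 + 76 days = 2029/11/05.
Adding 26 calendar days to 2029/11/05 gives 2029/12/01, which is the last day of the revision period.
Adding 9 calendar days to 2029/12/01 gives 2029/12/10, which is the date termination becomes effective.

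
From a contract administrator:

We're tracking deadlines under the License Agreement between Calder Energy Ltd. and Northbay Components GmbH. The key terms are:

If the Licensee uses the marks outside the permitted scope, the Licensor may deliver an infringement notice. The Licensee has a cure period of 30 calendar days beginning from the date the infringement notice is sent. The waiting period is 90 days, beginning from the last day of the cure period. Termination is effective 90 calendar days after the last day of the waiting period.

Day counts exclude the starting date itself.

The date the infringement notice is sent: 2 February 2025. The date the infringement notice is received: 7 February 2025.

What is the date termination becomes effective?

Adding 30 calendar days to 2 February 2025 gives 4 March 2025, which is the last day of the cure period.
The last day of the waiting period: 90 calendar days after 4 March 2025 is 2 June 2025.
The date termination becomes effective: 90 calendar days after 2 June 2025 is 31 August 2025.

31 August 2025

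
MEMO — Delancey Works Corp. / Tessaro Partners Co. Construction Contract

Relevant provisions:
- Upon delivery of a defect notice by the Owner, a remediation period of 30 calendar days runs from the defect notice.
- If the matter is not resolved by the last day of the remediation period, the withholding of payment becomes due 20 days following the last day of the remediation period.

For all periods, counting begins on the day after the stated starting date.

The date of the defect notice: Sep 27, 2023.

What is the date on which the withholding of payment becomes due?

Adding 30 calendar days to Sep 27, 2023 gives Oct 27, 2023, which is the last day of the remediation period.
The date on which the withholding of payment becomes due: Oct 27, 2023 + 20 days = Nov 16, 2023.

Nov 16, 2023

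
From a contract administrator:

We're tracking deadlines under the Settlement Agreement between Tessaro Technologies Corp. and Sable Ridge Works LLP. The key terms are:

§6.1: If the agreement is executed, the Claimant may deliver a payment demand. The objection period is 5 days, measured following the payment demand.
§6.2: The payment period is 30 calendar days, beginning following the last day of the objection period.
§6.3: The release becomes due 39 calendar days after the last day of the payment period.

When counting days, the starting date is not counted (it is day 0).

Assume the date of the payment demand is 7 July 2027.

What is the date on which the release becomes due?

The last day of the objection period: 5 calendar days after 7 July 2027 is 12 July 2027.
The last day of the payment period: 12 July 2027 + 30 days = 11 August 2027.
The date on which the release becomes due: 39 calendar days after 11 August 2027 is 19 September 2027.

19 September 2027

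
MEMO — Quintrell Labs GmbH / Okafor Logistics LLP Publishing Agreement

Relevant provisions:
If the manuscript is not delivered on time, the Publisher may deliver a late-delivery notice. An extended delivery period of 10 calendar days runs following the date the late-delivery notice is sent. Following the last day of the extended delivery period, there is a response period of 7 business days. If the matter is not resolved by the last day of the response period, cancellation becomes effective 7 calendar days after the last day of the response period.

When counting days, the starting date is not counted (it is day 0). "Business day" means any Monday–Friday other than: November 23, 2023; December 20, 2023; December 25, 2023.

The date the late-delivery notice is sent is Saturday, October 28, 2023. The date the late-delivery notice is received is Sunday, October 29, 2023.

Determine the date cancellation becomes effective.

November 23, 2023

Adding 10 calendar days to October 28, 2023 gives November 7, 2023, which is the last day of the extended delivery period.
The last day of the response period: counting 7 business days from Tuesday, November 7, 2023 (Nov 8, Nov 9, Nov 10, Nov 13, Nov 14, Nov 15, Nov 16, skipping weekends) reaches Thursday, November 16, 2023.
The date cancellation becomes effective: November 16, 2023 + 7 days = November 23, 2023.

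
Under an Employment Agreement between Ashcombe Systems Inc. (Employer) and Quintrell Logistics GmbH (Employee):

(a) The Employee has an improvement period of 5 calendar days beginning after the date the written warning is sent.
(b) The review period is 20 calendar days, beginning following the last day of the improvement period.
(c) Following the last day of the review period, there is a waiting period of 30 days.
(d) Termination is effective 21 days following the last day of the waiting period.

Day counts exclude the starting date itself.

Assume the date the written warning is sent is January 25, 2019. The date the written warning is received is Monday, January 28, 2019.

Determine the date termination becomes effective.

April 11, 2019

Adding 5 calendar days to January 25, 2019 gives January 30, 2019, which is the last day of the improvement period.
The last day of the review period: January 30, 2019 + 20 days = February 19, 2019.
Adding 30 calendar days to February 19, 2019 gives March 21, 2019, which is the last day of the waiting period.
The date termination becomes effective: March 21, 2019 + 21 days = April 11, 2019.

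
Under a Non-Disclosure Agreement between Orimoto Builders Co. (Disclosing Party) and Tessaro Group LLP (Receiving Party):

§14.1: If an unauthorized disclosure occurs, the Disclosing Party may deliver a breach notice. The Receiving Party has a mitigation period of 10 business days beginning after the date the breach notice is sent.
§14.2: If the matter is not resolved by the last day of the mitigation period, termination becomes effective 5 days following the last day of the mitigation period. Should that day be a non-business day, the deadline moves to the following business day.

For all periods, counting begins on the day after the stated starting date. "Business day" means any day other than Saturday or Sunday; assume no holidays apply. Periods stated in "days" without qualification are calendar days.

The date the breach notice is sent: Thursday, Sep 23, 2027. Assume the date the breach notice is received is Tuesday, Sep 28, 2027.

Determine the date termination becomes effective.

Oct 12, 2027

The last day of the mitigation period: 10 business days after Thursday, Sep 23, 2027, skipping weekends — Sep 24, Sep 27, Sep 28, Sep 29, Sep 30, Oct 1, Oct 4, Oct 5, Oct 6, Oct 7 — lands on Thursday, Oct 7, 2027.
The date termination becomes effective: 5 calendar days after Oct 7, 2027 is Oct 12, 2027. Oct 12, 2027 is a Tuesday, so no roll-forward applies.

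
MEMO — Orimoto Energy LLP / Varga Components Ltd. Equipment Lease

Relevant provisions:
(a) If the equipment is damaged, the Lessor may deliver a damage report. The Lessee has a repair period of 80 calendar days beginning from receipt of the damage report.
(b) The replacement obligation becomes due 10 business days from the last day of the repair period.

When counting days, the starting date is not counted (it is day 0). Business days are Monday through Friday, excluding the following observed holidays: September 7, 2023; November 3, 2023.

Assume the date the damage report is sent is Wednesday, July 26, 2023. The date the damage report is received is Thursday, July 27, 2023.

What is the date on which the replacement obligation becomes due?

The last day of the repair period: 80 calendar days after July 27, 2023 is October 15, 2023.
From Sunday, October 15, 2023, 10 business days (Oct 16, Oct 17, Oct 18, Oct 19, Oct 20, Oct 23, Oct 24, Oct 25, Oct 26, Oct 27, skipping weekends) brings us to Friday, October 27, 2023, which is the date on which the replacement obligation becomes due.

October 27, 2023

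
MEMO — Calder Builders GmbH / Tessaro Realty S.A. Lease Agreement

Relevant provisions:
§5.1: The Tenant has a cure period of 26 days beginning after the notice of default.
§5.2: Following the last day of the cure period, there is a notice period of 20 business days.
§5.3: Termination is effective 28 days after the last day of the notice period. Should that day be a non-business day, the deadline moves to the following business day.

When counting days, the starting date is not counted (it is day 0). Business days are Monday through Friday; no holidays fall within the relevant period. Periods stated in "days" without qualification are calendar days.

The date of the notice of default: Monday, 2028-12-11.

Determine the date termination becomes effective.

The last day of the cure period: 26 calendar days after 2028-12-11 is 2029-01-06.
The last day of the notice period: 20 business days after Saturday, 2029-01-06, skipping weekends — Jan 8, Jan 9, Jan 10, Jan 11, …, Jan 31, Feb 1, Feb 2 — lands on Friday, 2029-02-02.
Adding 28 calendar days to 2029-02-02 gives 2029-03-02, which is the date termination becomes effective. 2029-03-02 is a Friday, so no roll-forward applies.

2029-03-02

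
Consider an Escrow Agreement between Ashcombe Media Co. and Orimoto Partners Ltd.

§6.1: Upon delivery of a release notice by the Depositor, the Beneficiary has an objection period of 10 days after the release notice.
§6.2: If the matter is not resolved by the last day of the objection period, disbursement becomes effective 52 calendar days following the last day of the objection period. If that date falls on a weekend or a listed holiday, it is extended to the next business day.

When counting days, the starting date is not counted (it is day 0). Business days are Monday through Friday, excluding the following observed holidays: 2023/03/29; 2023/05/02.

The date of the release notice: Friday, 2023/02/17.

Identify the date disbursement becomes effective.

The last day of the objection period: 2023/02/17 + 10 days = 2023/02/27.
Adding 52 calendar days to 2023/02/27 gives 2023/04/20, which is the date disbursement becomes effective. 2023/04/20 is a Thursday and is not a listed holiday, so no roll-forward applies.

2023/04/20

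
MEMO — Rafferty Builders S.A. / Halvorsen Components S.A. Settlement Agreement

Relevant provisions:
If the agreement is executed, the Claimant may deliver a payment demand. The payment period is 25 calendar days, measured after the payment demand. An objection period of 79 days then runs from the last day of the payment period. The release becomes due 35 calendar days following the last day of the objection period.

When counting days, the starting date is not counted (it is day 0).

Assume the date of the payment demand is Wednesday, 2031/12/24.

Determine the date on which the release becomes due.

2032/05/11

The last day of the payment period: 25 calendar days after 2031/12/24 is 2032/01/18.
Adding 79 calendar days to 2032/01/18 gives 2032/04/06, which is the last day of the objection period.
The date on which the release becomes due: 35 calendar days after 2032/04/06 is 2032/05/11.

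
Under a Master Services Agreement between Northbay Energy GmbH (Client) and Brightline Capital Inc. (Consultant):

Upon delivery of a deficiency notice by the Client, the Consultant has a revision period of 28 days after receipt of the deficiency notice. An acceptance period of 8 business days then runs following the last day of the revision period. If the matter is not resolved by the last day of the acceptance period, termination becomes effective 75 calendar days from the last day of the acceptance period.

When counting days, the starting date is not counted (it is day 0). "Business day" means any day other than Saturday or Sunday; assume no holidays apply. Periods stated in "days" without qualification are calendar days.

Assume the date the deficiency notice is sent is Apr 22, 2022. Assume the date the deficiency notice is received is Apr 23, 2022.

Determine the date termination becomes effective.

Adding 28 calendar days to Apr 23, 2022 gives May 21, 2022, which is the last day of the revision period.
The last day of the acceptance period: 8 business days after Saturday, May 21, 2022, skipping weekends — May 23, May 24, May 25, May 26, May 27, May 30, May 31, Jun 1 — lands on Wednesday, Jun 1, 2022.
The date termination becomes effective: 75 calendar days after Jun 1, 2022 is Aug 15, 2022.

Aug 15, 2022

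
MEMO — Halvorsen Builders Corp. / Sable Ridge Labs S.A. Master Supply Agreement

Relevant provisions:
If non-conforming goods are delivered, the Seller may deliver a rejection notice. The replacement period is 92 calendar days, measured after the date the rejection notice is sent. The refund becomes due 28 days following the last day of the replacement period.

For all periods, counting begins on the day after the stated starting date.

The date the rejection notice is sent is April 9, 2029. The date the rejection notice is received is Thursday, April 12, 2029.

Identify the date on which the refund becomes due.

August 7, 2029

Adding 92 calendar days to April 9, 2029 gives July 10, 2029, which is the last day of the replacement period.
The date on which the refund becomes due: 28 calendar days after July 10, 2029 is August 7, 2029.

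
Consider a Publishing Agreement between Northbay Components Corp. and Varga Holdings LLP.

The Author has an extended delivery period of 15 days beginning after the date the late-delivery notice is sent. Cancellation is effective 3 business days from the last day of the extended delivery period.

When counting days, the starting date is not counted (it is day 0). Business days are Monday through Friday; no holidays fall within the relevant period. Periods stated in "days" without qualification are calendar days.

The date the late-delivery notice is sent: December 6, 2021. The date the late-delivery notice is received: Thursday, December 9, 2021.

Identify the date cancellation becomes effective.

December 24, 2021

The last day of the extended delivery period: December 6, 2021 + 15 days = December 21, 2021.
The date cancellation becomes effective: counting 3 business days from Tuesday, December 21, 2021 (Dec 22, Dec 23, Dec 24, skipping weekends) reaches Friday, December 24, 2021.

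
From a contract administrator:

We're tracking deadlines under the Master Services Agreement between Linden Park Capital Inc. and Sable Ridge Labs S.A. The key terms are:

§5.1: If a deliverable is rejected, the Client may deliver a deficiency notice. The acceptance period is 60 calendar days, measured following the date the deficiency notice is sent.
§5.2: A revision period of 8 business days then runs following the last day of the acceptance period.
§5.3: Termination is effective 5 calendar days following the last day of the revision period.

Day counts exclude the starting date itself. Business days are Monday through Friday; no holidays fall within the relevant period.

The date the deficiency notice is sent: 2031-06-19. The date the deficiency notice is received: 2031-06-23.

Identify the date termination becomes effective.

2031-09-02

Adding 60 calendar days to 2031-06-19 gives 2031-08-18, which is the last day of the acceptance period.
The last day of the revision period: counting 8 business days from Monday, 2031-08-18 (Aug 19, Aug 20, Aug 21, Aug 22, Aug 25, Aug 26, Aug 27, Aug 28, skipping weekends) reaches Thursday, 2031-08-28.
The date termination becomes effective: 5 calendar days after 2031-08-28 is 2031-09-02.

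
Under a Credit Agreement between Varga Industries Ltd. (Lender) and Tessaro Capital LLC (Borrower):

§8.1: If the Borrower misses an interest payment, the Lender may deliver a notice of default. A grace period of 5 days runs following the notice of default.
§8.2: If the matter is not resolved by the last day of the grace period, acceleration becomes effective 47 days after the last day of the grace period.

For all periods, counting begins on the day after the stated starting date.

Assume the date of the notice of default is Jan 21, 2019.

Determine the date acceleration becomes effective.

Mar 14, 2019

The last day of the grace period: Jan 21, 2019 + 5 days = Jan 26, 2019.
The date acceleration becomes effective: Jan 26, 2019 + 47 days = Mar 14, 2019.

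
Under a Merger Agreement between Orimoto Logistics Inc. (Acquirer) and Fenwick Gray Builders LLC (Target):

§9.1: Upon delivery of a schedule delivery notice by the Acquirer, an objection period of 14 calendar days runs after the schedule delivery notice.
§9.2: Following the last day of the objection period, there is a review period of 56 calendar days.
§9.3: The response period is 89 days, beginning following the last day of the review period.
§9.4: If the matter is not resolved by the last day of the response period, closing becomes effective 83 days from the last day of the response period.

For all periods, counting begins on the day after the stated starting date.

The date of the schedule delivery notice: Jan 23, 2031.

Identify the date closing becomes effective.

The last day of the objection period: Jan 23, 2031 + 14 days = Feb 6, 2031.
The last day of the review period: 56 calendar days after Feb 6, 2031 is Apr 3, 2031.
The last day of the response period: 89 calendar days after Apr 3, 2031 is Jul 1, 2031.
Adding 83 calendar days to Jul 1, 2031 gives Sep 22, 2031, which is the date closing becomes effective.

Sep 22, 2031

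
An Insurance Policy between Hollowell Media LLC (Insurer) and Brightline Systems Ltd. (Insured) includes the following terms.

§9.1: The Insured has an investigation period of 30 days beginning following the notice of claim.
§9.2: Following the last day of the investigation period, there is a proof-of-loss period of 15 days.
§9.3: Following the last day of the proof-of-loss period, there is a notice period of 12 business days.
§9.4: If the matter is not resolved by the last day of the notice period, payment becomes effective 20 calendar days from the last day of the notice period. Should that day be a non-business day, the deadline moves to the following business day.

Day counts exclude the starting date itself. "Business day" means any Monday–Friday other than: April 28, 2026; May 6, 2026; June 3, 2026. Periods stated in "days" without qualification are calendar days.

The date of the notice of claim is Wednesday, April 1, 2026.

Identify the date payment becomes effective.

June 22, 2026

The last day of the investigation period: 30 calendar days after April 1, 2026 is May 1, 2026.
Adding 15 calendar days to May 1, 2026 gives May 16, 2026, which is the last day of the proof-of-loss period.
From Saturday, May 16, 2026, 12 business days (May 18, May 19, May 20, May 21, …, May 29, Jun 1, Jun 2, skipping weekends) brings us to Tuesday, June 2, 2026, which is the last day of the notice period.
The date payment becomes effective: June 2, 2026 + 20 days = June 22, 2026. June 22, 2026 is a Monday and is not a listed holiday, so no roll-forward applies.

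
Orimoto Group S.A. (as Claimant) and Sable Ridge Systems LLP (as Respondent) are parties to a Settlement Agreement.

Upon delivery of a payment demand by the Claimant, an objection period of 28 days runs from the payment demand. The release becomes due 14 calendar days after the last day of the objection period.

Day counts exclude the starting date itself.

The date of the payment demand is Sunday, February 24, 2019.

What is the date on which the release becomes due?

April 7, 2019

The last day of the objection period: 28 calendar days after February 24, 2019 is March 24, 2019.
The date on which the release becomes due: 14 calendar days after March 24, 2019 is April 7, 2019.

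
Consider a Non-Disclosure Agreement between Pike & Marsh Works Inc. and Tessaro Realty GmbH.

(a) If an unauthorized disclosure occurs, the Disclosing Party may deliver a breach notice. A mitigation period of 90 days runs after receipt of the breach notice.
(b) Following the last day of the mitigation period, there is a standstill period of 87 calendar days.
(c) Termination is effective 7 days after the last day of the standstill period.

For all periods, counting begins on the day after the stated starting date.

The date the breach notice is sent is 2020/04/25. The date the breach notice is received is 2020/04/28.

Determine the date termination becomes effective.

2020/10/29

The last day of the mitigation period: 90 calendar days after 2020/04/28 is 2020/07/27.
Adding 87 calendar days to 2020/07/27 gives 2020/10/22, which is the last day of the standstill period.
Adding 7 calendar days to 2020/10/22 gives 2020/10/29, which is the date termination becomes effective.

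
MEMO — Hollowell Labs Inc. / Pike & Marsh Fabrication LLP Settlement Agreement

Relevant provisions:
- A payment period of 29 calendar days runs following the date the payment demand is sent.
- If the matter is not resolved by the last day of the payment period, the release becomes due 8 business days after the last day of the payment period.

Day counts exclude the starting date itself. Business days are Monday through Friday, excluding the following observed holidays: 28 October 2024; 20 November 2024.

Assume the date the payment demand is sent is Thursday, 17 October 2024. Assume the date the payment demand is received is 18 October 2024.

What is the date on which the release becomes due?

Adding 29 calendar days to 17 October 2024 gives 15 November 2024, which is the last day of the payment period.
From Friday, 15 November 2024, 8 business days (Nov 18, Nov 19, Nov 21, Nov 22, Nov 25, Nov 26, Nov 27, Nov 28, skipping weekends and the listed holiday on Nov 20) brings us to Thursday, 28 November 2024, which is the date on which the release becomes due.

28 November 2024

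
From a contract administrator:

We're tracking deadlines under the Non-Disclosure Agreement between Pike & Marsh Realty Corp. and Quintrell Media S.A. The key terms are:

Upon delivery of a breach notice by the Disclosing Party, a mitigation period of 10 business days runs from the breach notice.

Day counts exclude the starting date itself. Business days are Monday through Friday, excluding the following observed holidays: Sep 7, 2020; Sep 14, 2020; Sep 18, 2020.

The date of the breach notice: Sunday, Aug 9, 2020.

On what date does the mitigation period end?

Aug 21, 2020

From Sunday, Aug 9, 2020, 10 business days (Aug 10, Aug 11, Aug 12, Aug 13, Aug 14, Aug 17, Aug 18, Aug 19, Aug 20, Aug 21, skipping weekends) brings us to Friday, Aug 21, 2020, which is the last day of the mitigation period.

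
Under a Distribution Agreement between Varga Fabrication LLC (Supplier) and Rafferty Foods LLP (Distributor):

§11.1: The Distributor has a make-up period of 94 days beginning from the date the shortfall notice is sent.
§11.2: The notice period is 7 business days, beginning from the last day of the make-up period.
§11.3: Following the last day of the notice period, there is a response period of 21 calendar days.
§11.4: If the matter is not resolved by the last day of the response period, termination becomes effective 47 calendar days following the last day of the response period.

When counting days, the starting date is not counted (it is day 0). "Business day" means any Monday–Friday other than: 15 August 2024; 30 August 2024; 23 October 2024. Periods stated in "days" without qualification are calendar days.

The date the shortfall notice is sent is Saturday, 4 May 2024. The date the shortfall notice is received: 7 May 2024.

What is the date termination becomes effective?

The last day of the make-up period: 94 calendar days after 4 May 2024 is 6 August 2024.
The last day of the notice period: 7 business days after Tuesday, 6 August 2024, skipping weekends and the listed holiday on Aug 15 — Aug 7, Aug 8, Aug 9, Aug 12, Aug 13, Aug 14, Aug 16 — lands on Friday, 16 August 2024.
The last day of the response period: 21 calendar days after 16 August 2024 is 6 September 2024.
The date termination becomes effective: 6 September 2024 + 47 days = 23 October 2024.

23 October 2024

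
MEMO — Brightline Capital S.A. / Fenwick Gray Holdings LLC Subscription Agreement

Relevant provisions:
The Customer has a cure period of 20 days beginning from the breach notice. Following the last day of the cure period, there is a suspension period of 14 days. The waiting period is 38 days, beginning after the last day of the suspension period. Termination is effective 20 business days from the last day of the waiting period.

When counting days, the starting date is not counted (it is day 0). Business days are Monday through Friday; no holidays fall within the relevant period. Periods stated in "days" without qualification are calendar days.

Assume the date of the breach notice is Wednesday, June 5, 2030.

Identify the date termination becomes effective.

The last day of the cure period: 20 calendar days after June 5, 2030 is June 25, 2030.
The last day of the suspension period: 14 calendar days after June 25, 2030 is July 9, 2030.
The last day of the waiting period: July 9, 2030 + 38 days = August 16, 2030.
The date termination becomes effective: 20 business days after Friday, August 16, 2030, skipping weekends — Aug 19, Aug 20, Aug 21, Aug 22, …, Sep 11, Sep 12, Sep 13 — lands on Friday, September 13, 2030.

September 13, 2030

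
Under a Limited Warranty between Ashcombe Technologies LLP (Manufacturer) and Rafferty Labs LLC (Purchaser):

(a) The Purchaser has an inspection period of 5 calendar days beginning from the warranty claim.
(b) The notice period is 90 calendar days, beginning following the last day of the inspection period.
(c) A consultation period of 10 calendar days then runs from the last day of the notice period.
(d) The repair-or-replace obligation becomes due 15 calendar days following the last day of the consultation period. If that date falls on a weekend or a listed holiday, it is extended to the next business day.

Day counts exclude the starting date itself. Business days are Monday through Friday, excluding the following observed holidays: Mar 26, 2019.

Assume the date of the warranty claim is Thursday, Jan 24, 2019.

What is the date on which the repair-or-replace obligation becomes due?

May 24, 2019

Adding 5 calendar days to Jan 24, 2019 gives Jan 29, 2019, which is the last day of the inspection period.
The last day of the notice period: 90 calendar days after Jan 29, 2019 is Apr 29, 2019.
The last day of the consultation period: Apr 29, 2019 + 10 days = May 9, 2019.
The date on which the repair-or-replace obligation becomes due: 15 calendar days after May 9, 2019 is May 24, 2019. May 24, 2019 is a Friday and is not a listed holiday, so no roll-forward applies.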